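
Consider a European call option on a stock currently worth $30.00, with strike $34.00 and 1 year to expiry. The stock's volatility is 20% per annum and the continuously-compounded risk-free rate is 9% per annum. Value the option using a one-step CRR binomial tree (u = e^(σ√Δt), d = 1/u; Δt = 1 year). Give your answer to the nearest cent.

CRR parameters: u = e^(σ√Δt) = e^(0.2·√1) = 1.2214, d = 1/u = 0.8187
Per-period rate: rΔt = 0.09·1 = 0.09, so R = e^0.09 = 1.0942
Risk-neutral probability p = (e^0.09 − 0.8187)/(1.2214 − 0.8187) = 0.2754/0.4027 = 0.6840
Terminal stock prices: S_u = 36.64, S_d = 24.56
Terminal payoffs (S − K): max(2.642, 0) = 2.642, max(-9.438, 0) = 0
Node 0 (S = 30): V_0 = e^(−0.09)·[0.6840·2.6421 + 0.3160·0.0000] = 1.6517

$1.65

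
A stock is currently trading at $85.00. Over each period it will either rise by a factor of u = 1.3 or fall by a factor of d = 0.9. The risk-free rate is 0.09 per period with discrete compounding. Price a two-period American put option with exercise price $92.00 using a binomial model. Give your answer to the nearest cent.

Risk-neutral probability p = (1 + 0.09 − 0.9)/(1.3 − 0.9) = 0.1900/0.4000 = 0.4750
Terminal stock prices: S_uu = 143.7, S_ud = 99.45, S_dd = 68.85
Terminal payoffs (K − S): max(-51.65, 0) = 0, max(-7.45, 0) = 0, max(23.15, 0) = 23.15
Node u (S = 110.5): continuation = 1/1.09·[0.4750·0.0000 + 0.5250·0.0000] = 0.0000; exercise value = 0.0000 ≤ continuation, so V_u = 0.0000
Node d (S = 76.5): continuation = 1/1.09·[0.4750·0.0000 + 0.5250·23.1500] = 11.1502; exercise value = 15.5000 > continuation, so V_d = 15.5000 (exercise)
Node 0 (S = 85): continuation = 1/1.09·[0.4750·0.0000 + 0.5250·15.5000] = 7.4656; exercise value = 7.0000 ≤ continuation, so V_0 = 7.4656

$7.47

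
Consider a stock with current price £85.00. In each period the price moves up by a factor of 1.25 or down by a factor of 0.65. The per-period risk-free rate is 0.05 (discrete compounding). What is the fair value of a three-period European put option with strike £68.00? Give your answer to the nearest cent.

£5.86

Risk-neutral probability p = (1 + 0.05 − 0.65)/(1.25 − 0.65) = 0.4000/0.6000 = 0.6667
Terminal stock prices: S_uuu = 166, S_uud = 86.33, S_udd = 44.89, S_ddd = 23.34
Terminal payoffs (K − S): max(-98.02, 0) = 0, max(-18.33, 0) = 0, max(23.11, 0) = 23.11, max(44.66, 0) = 44.66
Node uu (S = 132.8): V_uu = 1/1.05·[0.6667·0.0000 + 0.3333·0.0000] = 0.0000
Node ud (S = 69.06): V_ud = 1/1.05·[0.6667·0.0000 + 0.3333·23.1094] = 7.3363
Node dd (S = 35.91): V_dd = 1/1.05·[0.6667·23.1094 + 0.3333·44.6569] = 28.8494
Node u (S = 106.2): V_u = 1/1.05·[0.6667·0.0000 + 0.3333·7.3363] = 2.3290
Node d (S = 55.25): V_d = 1/1.05·[0.6667·7.3363 + 0.3333·28.8494] = 13.8165
Node 0 (S = 85): V_0 = 1/1.05·[0.6667·2.3290 + 0.3333·13.8165] = 5.8649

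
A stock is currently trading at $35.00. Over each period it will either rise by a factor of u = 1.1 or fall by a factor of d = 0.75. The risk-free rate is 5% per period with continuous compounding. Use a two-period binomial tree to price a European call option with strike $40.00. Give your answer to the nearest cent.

$1.58

Risk-neutral probability p = (e^0.05 − 0.75)/(1.1 − 0.75) = 0.3013/0.3500 = 0.8608
Terminal stock prices: S_uu = 42.35, S_ud = 28.88, S_dd = 19.69
Terminal payoffs (S − K): max(2.35, 0) = 2.35, max(-11.12, 0) = 0, max(-20.31, 0) = 0
Node u (S = 38.5): V_u = e^(−0.05)·[0.8608·2.3500 + 0.1392·0.0000] = 1.9242
Node d (S = 26.25): V_d = e^(−0.05)·[0.8608·0.0000 + 0.1392·0.0000] = 0.0000
Node 0 (S = 35): V_0 = e^(−0.05)·[0.8608·1.9242 + 0.1392·0.0000] = 1.5755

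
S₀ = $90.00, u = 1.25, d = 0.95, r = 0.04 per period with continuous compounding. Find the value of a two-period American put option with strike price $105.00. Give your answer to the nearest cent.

Risk-neutral probability p = (e^0.04 − 0.95)/(1.25 − 0.95) = 0.0908/0.3000 = 0.3027
Terminal stock prices: S_uu = 140.6, S_ud = 106.9, S_dd = 81.22
Terminal payoffs (K − S): max(-35.62, 0) = 0, max(-1.875, 0) = 0, max(23.78, 0) = 23.78
Node u (S = 112.5): continuation = e^(−0.04)·[0.3027·0.0000 + 0.6973·0.0000] = 0.0000; exercise value = 0.0000 ≤ continuation, so V_u = 0.0000
Node d (S = 85.5): continuation = e^(−0.04)·[0.3027·0.0000 + 0.6973·23.7750] = 15.9282; exercise value = 19.5000 > continuation, so V_d = 19.5000 (exercise)
Node 0 (S = 90): continuation = e^(−0.04)·[0.3027·0.0000 + 0.6973·19.5000] = 13.0641; exercise value = 15.0000 > continuation, so V_0 = 15.0000 (exercise)

$15.00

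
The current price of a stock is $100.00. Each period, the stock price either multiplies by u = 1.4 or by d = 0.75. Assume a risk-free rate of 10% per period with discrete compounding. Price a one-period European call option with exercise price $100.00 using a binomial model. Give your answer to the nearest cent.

$19.58

Risk-neutral probability p = (1 + 0.1 − 0.75)/(1.4 − 0.75) = 0.3500/0.6500 = 0.5385
Terminal stock prices: S_u = 140, S_d = 75
Terminal payoffs (S − K): max(40, 0) = 40, max(-25, 0) = 0
Node 0 (S = 100): V_0 = 1/1.1·[0.5385·40.0000 + 0.4615·0.0000] = 19.5804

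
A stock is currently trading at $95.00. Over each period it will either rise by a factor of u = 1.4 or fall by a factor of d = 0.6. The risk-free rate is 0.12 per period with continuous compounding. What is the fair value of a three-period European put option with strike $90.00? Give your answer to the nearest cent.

Risk-neutral probability p = (e^0.12 − 0.6)/(1.4 − 0.6) = 0.5275/0.8000 = 0.6594
Terminal stock prices: S_uuu = 260.7, S_uud = 111.7, S_udd = 47.88, S_ddd = 20.52
Terminal payoffs (K − S): max(-170.7, 0) = 0, max(-21.72, 0) = 0, max(42.12, 0) = 42.12, max(69.48, 0) = 69.48
Node uu (S = 186.2): V_uu = e^(−0.12)·[0.6594·0.0000 + 0.3406·0.0000] = 0.0000
Node ud (S = 79.8): V_ud = e^(−0.12)·[0.6594·0.0000 + 0.3406·42.1200] = 12.7249
Node dd (S = 34.2): V_dd = e^(−0.12)·[0.6594·42.1200 + 0.3406·69.4800] = 45.6228
Node u (S = 133): V_u = e^(−0.12)·[0.6594·0.0000 + 0.3406·12.7249] = 3.8443
Node d (S = 57): V_d = e^(−0.12)·[0.6594·12.7249 + 0.3406·45.6228] = 21.2248
Node 0 (S = 95): V_0 = e^(−0.12)·[0.6594·3.8443 + 0.3406·21.2248] = 8.6604

$8.66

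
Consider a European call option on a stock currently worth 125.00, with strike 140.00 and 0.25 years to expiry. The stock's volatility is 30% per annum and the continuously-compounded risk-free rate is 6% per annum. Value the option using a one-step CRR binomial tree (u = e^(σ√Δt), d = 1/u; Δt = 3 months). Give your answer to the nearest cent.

CRR parameters: u = e^(σ√Δt) = e^(0.3·√0.25) = 1.1618, d = 1/u = 0.8607
Per-period rate: rΔt = 0.06·0.25 = 0.015, so R = e^0.015 = 1.0151
Risk-neutral probability p = (e^0.015 − 0.8607)/(1.1618 − 0.8607) = 0.1544/0.3011 = 0.5128
Terminal stock prices: S_u = 145.2, S_d = 107.6
Terminal payoffs (S − K): max(5.229, 0) = 5.229, max(-32.41, 0) = 0
Node 0 (S = 125): V_0 = e^(−0.015)·[0.5128·5.2293 + 0.4872·0.0000] = 2.6414

2.64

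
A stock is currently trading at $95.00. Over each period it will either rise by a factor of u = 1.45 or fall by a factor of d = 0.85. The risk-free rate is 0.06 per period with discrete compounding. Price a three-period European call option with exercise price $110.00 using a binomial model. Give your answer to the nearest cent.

$18.46

Risk-neutral probability p = (1 + 0.06 − 0.85)/(1.45 − 0.85) = 0.2100/0.6000 = 0.3500
Terminal stock prices: S_uuu = 289.6, S_uud = 169.8, S_udd = 99.52, S_ddd = 58.34
Terminal payoffs (S − K): max(179.6, 0) = 179.6, max(59.78, 0) = 59.78, max(-10.48, 0) = 0, max(-51.66, 0) = 0
Node uu (S = 199.7): V_uu = 1/1.06·[0.3500·179.6194 + 0.6500·59.7769] = 95.9639
Node ud (S = 117.1): V_ud = 1/1.06·[0.3500·59.7769 + 0.6500·0.0000] = 19.7376
Node dd (S = 68.64): V_dd = 1/1.06·[0.3500·0.0000 + 0.6500·0.0000] = 0.0000
Node u (S = 137.8): V_u = 1/1.06·[0.3500·95.9639 + 0.6500·19.7376] = 43.7895
Node d (S = 80.75): V_d = 1/1.06·[0.3500·19.7376 + 0.6500·0.0000] = 6.5171
Node 0 (S = 95): V_0 = 1/1.06·[0.3500·43.7895 + 0.6500·6.5171] = 18.4552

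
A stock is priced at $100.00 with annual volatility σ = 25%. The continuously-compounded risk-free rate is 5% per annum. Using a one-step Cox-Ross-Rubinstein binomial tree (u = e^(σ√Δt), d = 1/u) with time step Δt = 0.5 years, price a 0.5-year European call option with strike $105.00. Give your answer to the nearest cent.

$7.37

CRR parameters: u = e^(σ√Δt) = e^(0.25·√0.5) = 1.1934, d = 1/u = 0.8380
Per-period rate: rΔt = 0.05·0.5 = 0.025, so R = e^0.025 = 1.0253
Risk-neutral probability p = (e^0.025 − 0.8380)/(1.1934 − 0.8380) = 0.1873/0.3554 = 0.5272
Terminal stock prices: S_u = 119.3, S_d = 83.8
Terminal payoffs (S − K): max(14.34, 0) = 14.34, max(-21.2, 0) = 0
Node 0 (S = 100): V_0 = e^(−0.025)·[0.5272·14.3365 + 0.4728·0.0000] = 7.3709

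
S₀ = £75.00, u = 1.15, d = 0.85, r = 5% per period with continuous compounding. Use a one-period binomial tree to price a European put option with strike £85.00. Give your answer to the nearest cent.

Risk-neutral probability p = (e^0.05 − 0.85)/(1.15 − 0.85) = 0.2013/0.3000 = 0.6709
Terminal stock prices: S_u = 86.25, S_d = 63.75
Terminal payoffs (K − S): max(-1.25, 0) = 0, max(21.25, 0) = 21.25
Node 0 (S = 75): V_0 = e^(−0.05)·[0.6709·0.0000 + 0.3291·21.2500] = 6.6522

£6.65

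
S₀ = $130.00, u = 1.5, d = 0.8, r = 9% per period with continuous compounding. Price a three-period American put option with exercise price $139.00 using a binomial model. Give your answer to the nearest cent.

$20.08

Risk-neutral probability p = (e^0.09 − 0.8)/(1.5 − 0.8) = 0.2942/0.7000 = 0.4202
Terminal stock prices: S_uuu = 438.8, S_uud = 234, S_udd = 124.8, S_ddd = 66.56
Terminal payoffs (K − S): max(-299.8, 0) = 0, max(-95, 0) = 0, max(14.2, 0) = 14.2, max(72.44, 0) = 72.44
Node uu (S = 292.5): continuation = e^(−0.09)·[0.4202·0.0000 + 0.5798·0.0000] = 0.0000; exercise value = 0.0000 ≤ continuation, so V_uu = 0.0000
Node ud (S = 156): continuation = e^(−0.09)·[0.4202·0.0000 + 0.5798·14.2000] = 7.5239; exercise value = 0.0000 ≤ continuation, so V_ud = 7.5239
Node dd (S = 83.2): continuation = e^(−0.09)·[0.4202·14.2000 + 0.5798·72.4400] = 43.8364; exercise value = 55.8000 > continuation, so V_dd = 55.8000 (exercise)
Node u (S = 195): continuation = e^(−0.09)·[0.4202·0.0000 + 0.5798·7.5239] = 3.9866; exercise value = 0.0000 ≤ continuation, so V_u = 3.9866
Node d (S = 104): continuation = e^(−0.09)·[0.4202·7.5239 + 0.5798·55.8000] = 32.4555; exercise value = 35.0000 > continuation, so V_d = 35.0000 (exercise)
Node 0 (S = 130): continuation = e^(−0.09)·[0.4202·3.9866 + 0.5798·35.0000] = 20.0760; exercise value = 9.0000 ≤ continuation, so V_0 = 20.0760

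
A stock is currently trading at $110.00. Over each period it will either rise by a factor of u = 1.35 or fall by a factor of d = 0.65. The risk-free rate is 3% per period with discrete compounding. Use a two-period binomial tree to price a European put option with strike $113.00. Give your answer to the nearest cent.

Risk-neutral probability p = (1 + 0.03 − 0.65)/(1.35 − 0.65) = 0.3800/0.7000 = 0.5429
Terminal stock prices: S_uu = 200.5, S_ud = 96.53, S_dd = 46.48
Terminal payoffs (K − S): max(-87.48, 0) = 0, max(16.47, 0) = 16.47, max(66.53, 0) = 66.53
Node u (S = 148.5): V_u = 1/1.03·[0.5429·0.0000 + 0.4571·16.4750] = 7.3121
Node d (S = 71.5): V_d = 1/1.03·[0.5429·16.4750 + 0.4571·66.5250] = 38.2087
Node 0 (S = 110): V_0 = 1/1.03·[0.5429·7.3121 + 0.4571·38.2087] = 20.8119

$20.81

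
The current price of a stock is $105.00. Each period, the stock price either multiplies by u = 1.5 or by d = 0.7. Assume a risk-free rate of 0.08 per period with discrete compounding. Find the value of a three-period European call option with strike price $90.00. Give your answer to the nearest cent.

$43.76

Risk-neutral probability p = (1 + 0.08 − 0.7)/(1.5 − 0.7) = 0.3800/0.8000 = 0.4750
Terminal stock prices: S_uuu = 354.4, S_uud = 165.4, S_udd = 77.17, S_ddd = 36.01
Terminal payoffs (S − K): max(264.4, 0) = 264.4, max(75.38, 0) = 75.38, max(-12.83, 0) = 0, max(-53.99, 0) = 0
Node uu (S = 236.2): V_uu = 1/1.08·[0.4750·264.3750 + 0.5250·75.3750] = 152.9167
Node ud (S = 110.2): V_ud = 1/1.08·[0.4750·75.3750 + 0.5250·0.0000] = 33.1510
Node dd (S = 51.45): V_dd = 1/1.08·[0.4750·0.0000 + 0.5250·0.0000] = 0.0000
Node u (S = 157.5): V_u = 1/1.08·[0.4750·152.9167 + 0.5250·33.1510] = 83.3701
Node d (S = 73.5): V_d = 1/1.08·[0.4750·33.1510 + 0.5250·0.0000] = 14.5803
Node 0 (S = 105): V_0 = 1/1.08·[0.4750·83.3701 + 0.5250·14.5803] = 43.7551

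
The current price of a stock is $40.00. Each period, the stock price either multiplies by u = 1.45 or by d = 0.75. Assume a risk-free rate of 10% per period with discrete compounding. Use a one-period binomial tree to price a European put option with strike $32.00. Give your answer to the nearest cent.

Risk-neutral probability p = (1 + 0.1 − 0.75)/(1.45 − 0.75) = 0.3500/0.7000 = 0.5000
Terminal stock prices: S_u = 58, S_d = 30
Terminal payoffs (K − S): max(-26, 0) = 0, max(2, 0) = 2
Node 0 (S = 40): V_0 = 1/1.1·[0.5000·0.0000 + 0.5000·2.0000] = 0.9091

$0.91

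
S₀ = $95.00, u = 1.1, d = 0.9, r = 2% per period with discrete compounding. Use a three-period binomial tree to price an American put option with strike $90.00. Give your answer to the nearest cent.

$2.98

Risk-neutral probability p = (1 + 0.02 − 0.9)/(1.1 − 0.9) = 0.1200/0.2000 = 0.6000
Terminal stock prices: S_uuu = 126.4, S_uud = 103.5, S_udd = 84.65, S_ddd = 69.26
Terminal payoffs (K − S): max(-36.45, 0) = 0, max(-13.46, 0) = 0, max(5.355, 0) = 5.355, max(20.74, 0) = 20.74
Node uu (S = 115): continuation = 1/1.02·[0.6000·0.0000 + 0.4000·0.0000] = 0.0000; exercise value = 0.0000 ≤ continuation, so V_uu = 0.0000
Node ud (S = 94.05): continuation = 1/1.02·[0.6000·0.0000 + 0.4000·5.3550] = 2.1000; exercise value = 0.0000 ≤ continuation, so V_ud = 2.1000
Node dd (S = 76.95): continuation = 1/1.02·[0.6000·5.3550 + 0.4000·20.7450] = 11.2853; exercise value = 13.0500 > continuation, so V_dd = 13.0500 (exercise)
Node u (S = 104.5): continuation = 1/1.02·[0.6000·0.0000 + 0.4000·2.1000] = 0.8235; exercise value = 0.0000 ≤ continuation, so V_u = 0.8235
Node d (S = 85.5): continuation = 1/1.02·[0.6000·2.1000 + 0.4000·13.0500] = 6.3529; exercise value = 4.5000 ≤ continuation, so V_d = 6.3529
Node 0 (S = 95): continuation = 1/1.02·[0.6000·0.8235 + 0.4000·6.3529] = 2.9758; exercise value = 0.0000 ≤ continuation, so V_0 = 2.9758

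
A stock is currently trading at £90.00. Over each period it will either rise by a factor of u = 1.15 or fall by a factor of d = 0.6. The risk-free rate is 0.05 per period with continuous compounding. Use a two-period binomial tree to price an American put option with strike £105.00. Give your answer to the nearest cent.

Risk-neutral probability p = (e^0.05 − 0.6)/(1.15 − 0.6) = 0.4513/0.5500 = 0.8205
Terminal stock prices: S_uu = 119, S_ud = 62.1, S_dd = 32.4
Terminal payoffs (K − S): max(-14.02, 0) = 0, max(42.9, 0) = 42.9, max(72.6, 0) = 72.6
Node u (S = 103.5): continuation = e^(−0.05)·[0.8205·0.0000 + 0.1795·42.9000] = 7.3253; exercise value = 1.5000 ≤ continuation, so V_u = 7.3253
Node d (S = 54): continuation = e^(−0.05)·[0.8205·42.9000 + 0.1795·72.6000] = 45.8791; exercise value = 51.0000 > continuation, so V_d = 51.0000 (exercise)
Node 0 (S = 90): continuation = e^(−0.05)·[0.8205·7.3253 + 0.1795·51.0000] = 14.4256; exercise value = 15.0000 > continuation, so V_0 = 15.0000 (exercise)

£15.00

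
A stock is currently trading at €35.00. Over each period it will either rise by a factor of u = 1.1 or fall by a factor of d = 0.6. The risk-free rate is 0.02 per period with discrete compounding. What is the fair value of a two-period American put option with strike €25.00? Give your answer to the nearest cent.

Risk-neutral probability p = (1 + 0.02 − 0.6)/(1.1 − 0.6) = 0.4200/0.5000 = 0.8400
Terminal stock prices: S_uu = 42.35, S_ud = 23.1, S_dd = 12.6
Terminal payoffs (K − S): max(-17.35, 0) = 0, max(1.9, 0) = 1.9, max(12.4, 0) = 12.4
Node u (S = 38.5): continuation = 1/1.02·[0.8400·0.0000 + 0.1600·1.9000] = 0.2980; exercise value = 0.0000 ≤ continuation, so V_u = 0.2980
Node d (S = 21): continuation = 1/1.02·[0.8400·1.9000 + 0.1600·12.4000] = 3.5098; exercise value = 4.0000 > continuation, so V_d = 4.0000 (exercise)
Node 0 (S = 35): continuation = 1/1.02·[0.8400·0.2980 + 0.1600·4.0000] = 0.8729; exercise value = 0.0000 ≤ continuation, so V_0 = 0.8729

€0.87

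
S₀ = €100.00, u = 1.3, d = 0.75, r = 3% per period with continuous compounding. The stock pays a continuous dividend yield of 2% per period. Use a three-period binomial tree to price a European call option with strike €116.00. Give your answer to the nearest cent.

Per-period risk-free factor R = e^0.03 = 1.0305; dividend-adjusted growth = e^(0.03−0.02) = 1.0101.
Risk-neutral probability p = (1.0101 − 0.75)/(1.3 − 0.75) = 0.2601/0.5500 = 0.4728
Terminal stock prices: S_uuu = 219.7, S_uud = 126.8, S_udd = 73.12, S_ddd = 42.19
Terminal payoffs (S − K): max(103.7, 0) = 103.7, max(10.75, 0) = 10.75, max(-42.88, 0) = 0, max(-73.81, 0) = 0
Node uu (S = 169): V_uu = e^(−0.03)·[0.4728·103.7000 + 0.5272·10.7500] = 53.0819
Node ud (S = 97.5): V_ud = e^(−0.03)·[0.4728·10.7500 + 0.5272·0.0000] = 4.9326
Node dd (S = 56.25): V_dd = e^(−0.03)·[0.4728·0.0000 + 0.5272·0.0000] = 0.0000
Node u (S = 130): V_u = e^(−0.03)·[0.4728·53.0819 + 0.5272·4.9326] = 26.8799
Node d (S = 75): V_d = e^(−0.03)·[0.4728·4.9326 + 0.5272·0.0000] = 2.2633
Node 0 (S = 100): V_0 = e^(−0.03)·[0.4728·26.8799 + 0.5272·2.2633] = 13.4916

€13.49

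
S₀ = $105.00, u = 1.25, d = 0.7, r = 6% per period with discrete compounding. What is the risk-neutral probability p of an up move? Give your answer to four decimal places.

Risk-neutral probability p = (1 + 0.06 − 0.7)/(1.25 − 0.7) = 0.3600/0.5500 = 0.6545

p = 0.6545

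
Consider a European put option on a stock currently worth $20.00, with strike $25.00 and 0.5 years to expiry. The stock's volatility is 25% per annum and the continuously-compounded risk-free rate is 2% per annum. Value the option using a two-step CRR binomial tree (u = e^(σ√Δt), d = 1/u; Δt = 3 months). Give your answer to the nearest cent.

$4.91

CRR parameters: u = e^(σ√Δt) = e^(0.25·√0.25) = 1.1331, d = 1/u = 0.8825
Per-period rate: rΔt = 0.02·0.25 = 0.005, so R = e^0.005 = 1.0050
Risk-neutral probability p = (e^0.005 − 0.8825)/(1.1331 − 0.8825) = 0.1225/0.2507 = 0.4888
Terminal stock prices: S_uu = 25.68, S_ud = 20, S_dd = 15.58
Terminal payoffs (K − S): max(-0.6805, 0) = 0, max(5, 0) = 5, max(9.424, 0) = 9.424
Node u (S = 22.66): V_u = e^(−0.005)·[0.4888·0.0000 + 0.5112·5.0000] = 2.5433
Node d (S = 17.65): V_d = e^(−0.005)·[0.4888·5.0000 + 0.5112·9.4240] = 7.2254
Node 0 (S = 20): V_0 = e^(−0.005)·[0.4888·2.5433 + 0.5112·7.2254] = 4.9122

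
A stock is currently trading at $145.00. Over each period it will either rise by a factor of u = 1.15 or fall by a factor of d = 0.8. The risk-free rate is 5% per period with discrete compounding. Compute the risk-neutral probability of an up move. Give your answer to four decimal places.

Risk-neutral probability p = (1 + 0.05 − 0.8)/(1.15 − 0.8) = 0.2500/0.3500 = 0.7143

p = 0.7143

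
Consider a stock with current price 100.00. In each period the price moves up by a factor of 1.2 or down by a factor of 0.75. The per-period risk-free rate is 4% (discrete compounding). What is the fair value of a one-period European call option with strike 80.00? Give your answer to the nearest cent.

24.79

Risk-neutral probability p = (1 + 0.04 − 0.75)/(1.2 − 0.75) = 0.2900/0.4500 = 0.6444
Terminal stock prices: S_u = 120, S_d = 75
Terminal payoffs (S − K): max(40, 0) = 40, max(-5, 0) = 0
Node 0 (S = 100): V_0 = 1/1.04·[0.6444·40.0000 + 0.3556·0.0000] = 24.7863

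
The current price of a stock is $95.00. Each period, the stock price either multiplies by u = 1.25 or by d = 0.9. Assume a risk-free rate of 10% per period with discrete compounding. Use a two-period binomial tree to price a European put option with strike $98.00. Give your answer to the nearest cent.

$3.20

Risk-neutral probability p = (1 + 0.1 − 0.9)/(1.25 − 0.9) = 0.2000/0.3500 = 0.5714
Terminal stock prices: S_uu = 148.4, S_ud = 106.9, S_dd = 76.95
Terminal payoffs (K − S): max(-50.44, 0) = 0, max(-8.875, 0) = 0, max(21.05, 0) = 21.05
Node u (S = 118.8): V_u = 1/1.1·[0.5714·0.0000 + 0.4286·0.0000] = 0.0000
Node d (S = 85.5): V_d = 1/1.1·[0.5714·0.0000 + 0.4286·21.0500] = 8.2013
Node 0 (S = 95): V_0 = 1/1.1·[0.5714·0.0000 + 0.4286·8.2013] = 3.1953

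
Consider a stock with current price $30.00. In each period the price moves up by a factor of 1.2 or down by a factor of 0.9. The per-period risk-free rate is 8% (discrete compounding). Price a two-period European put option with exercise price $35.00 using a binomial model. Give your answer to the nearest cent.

$2.54

Risk-neutral probability p = (1 + 0.08 − 0.9)/(1.2 − 0.9) = 0.1800/0.3000 = 0.6000
Terminal stock prices: S_uu = 43.2, S_ud = 32.4, S_dd = 24.3
Terminal payoffs (K − S): max(-8.2, 0) = 0, max(2.6, 0) = 2.6, max(10.7, 0) = 10.7
Node u (S = 36): V_u = 1/1.08·[0.6000·0.0000 + 0.4000·2.6000] = 0.9630
Node d (S = 27): V_d = 1/1.08·[0.6000·2.6000 + 0.4000·10.7000] = 5.4074
Node 0 (S = 30): V_0 = 1/1.08·[0.6000·0.9630 + 0.4000·5.4074] = 2.5377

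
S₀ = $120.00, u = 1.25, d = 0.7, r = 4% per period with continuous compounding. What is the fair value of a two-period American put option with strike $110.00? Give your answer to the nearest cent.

$10.59

Risk-neutral probability p = (e^0.04 − 0.7)/(1.25 − 0.7) = 0.3408/0.5500 = 0.6197
Terminal stock prices: S_uu = 187.5, S_ud = 105, S_dd = 58.8
Terminal payoffs (K − S): max(-77.5, 0) = 0, max(5, 0) = 5, max(51.2, 0) = 51.2
Node u (S = 150): continuation = e^(−0.04)·[0.6197·0.0000 + 0.3803·5.0000] = 1.8272; exercise value = 0.0000 ≤ continuation, so V_u = 1.8272
Node d (S = 84): continuation = e^(−0.04)·[0.6197·5.0000 + 0.3803·51.2000] = 21.6868; exercise value = 26.0000 > continuation, so V_d = 26.0000 (exercise)
Node 0 (S = 120): continuation = e^(−0.04)·[0.6197·1.8272 + 0.3803·26.0000] = 10.5890; exercise value = 0.0000 ≤ continuation, so V_0 = 10.5890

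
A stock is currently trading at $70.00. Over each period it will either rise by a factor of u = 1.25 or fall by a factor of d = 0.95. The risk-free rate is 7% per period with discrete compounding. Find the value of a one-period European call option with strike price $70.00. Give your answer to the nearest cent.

$6.54

Risk-neutral probability p = (1 + 0.07 − 0.95)/(1.25 − 0.95) = 0.1200/0.3000 = 0.4000
Terminal stock prices: S_u = 87.5, S_d = 66.5
Terminal payoffs (S − K): max(17.5, 0) = 17.5, max(-3.5, 0) = 0
Node 0 (S = 70): V_0 = 1/1.07·[0.4000·17.5000 + 0.6000·0.0000] = 6.5421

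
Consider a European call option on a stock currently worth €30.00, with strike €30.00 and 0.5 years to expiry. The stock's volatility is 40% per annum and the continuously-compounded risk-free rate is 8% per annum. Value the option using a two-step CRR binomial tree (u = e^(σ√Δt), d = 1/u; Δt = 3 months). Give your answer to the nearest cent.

€3.55

CRR parameters: u = e^(σ√Δt) = e^(0.4·√0.25) = 1.2214, d = 1/u = 0.8187
Per-period rate: rΔt = 0.08·0.25 = 0.02, so R = e^0.02 = 1.0202
Risk-neutral probability p = (e^0.02 − 0.8187)/(1.2214 − 0.8187) = 0.2015/0.4027 = 0.5003
Terminal stock prices: S_uu = 44.75, S_ud = 30, S_dd = 20.11
Terminal payoffs (S − K): max(14.75, 0) = 14.75, max(0, 0) = 0, max(-9.89, 0) = 0
Node u (S = 36.64): V_u = e^(−0.02)·[0.5003·14.7547 + 0.4997·0.0000] = 7.2361
Node d (S = 24.56): V_d = e^(−0.02)·[0.5003·0.0000 + 0.4997·0.0000] = 0.0000
Node 0 (S = 30): V_0 = e^(−0.02)·[0.5003·7.2361 + 0.4997·0.0000] = 3.5488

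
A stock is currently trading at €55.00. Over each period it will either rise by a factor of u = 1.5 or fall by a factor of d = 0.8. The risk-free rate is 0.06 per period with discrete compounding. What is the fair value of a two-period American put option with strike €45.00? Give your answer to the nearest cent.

€3.45

Risk-neutral probability p = (1 + 0.06 − 0.8)/(1.5 − 0.8) = 0.2600/0.7000 = 0.3714
Terminal stock prices: S_uu = 123.8, S_ud = 66, S_dd = 35.2
Terminal payoffs (K − S): max(-78.75, 0) = 0, max(-21, 0) = 0, max(9.8, 0) = 9.8
Node u (S = 82.5): continuation = 1/1.06·[0.3714·0.0000 + 0.6286·0.0000] = 0.0000; exercise value = 0.0000 ≤ continuation, so V_u = 0.0000
Node d (S = 44): continuation = 1/1.06·[0.3714·0.0000 + 0.6286·9.8000] = 5.8113; exercise value = 1.0000 ≤ continuation, so V_d = 5.8113
Node 0 (S = 55): continuation = 1/1.06·[0.3714·0.0000 + 0.6286·5.8113] = 3.4461; exercise value = 0.0000 ≤ continuation, so V_0 = 3.4461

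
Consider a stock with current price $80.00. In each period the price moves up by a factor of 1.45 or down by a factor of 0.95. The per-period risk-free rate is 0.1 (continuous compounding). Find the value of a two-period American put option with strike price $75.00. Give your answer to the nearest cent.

$1.09

Risk-neutral probability p = (e^0.1 − 0.95)/(1.45 − 0.95) = 0.1552/0.5000 = 0.3103
Terminal stock prices: S_uu = 168.2, S_ud = 110.2, S_dd = 72.2
Terminal payoffs (K − S): max(-93.2, 0) = 0, max(-35.2, 0) = 0, max(2.8, 0) = 2.8
Node u (S = 116): continuation = e^(−0.1)·[0.3103·0.0000 + 0.6897·0.0000] = 0.0000; exercise value = 0.0000 ≤ continuation, so V_u = 0.0000
Node d (S = 76): continuation = e^(−0.1)·[0.3103·0.0000 + 0.6897·2.8000] = 1.7473; exercise value = 0.0000 ≤ continuation, so V_d = 1.7473
Node 0 (S = 80): continuation = e^(−0.1)·[0.3103·0.0000 + 0.6897·1.7473] = 1.0904; exercise value = 0.0000 ≤ continuation, so V_0 = 1.0904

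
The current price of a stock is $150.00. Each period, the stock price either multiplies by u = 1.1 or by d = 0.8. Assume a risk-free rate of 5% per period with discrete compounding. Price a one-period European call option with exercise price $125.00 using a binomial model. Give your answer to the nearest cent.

$31.75

Risk-neutral probability p = (1 + 0.05 − 0.8)/(1.1 − 0.8) = 0.2500/0.3000 = 0.8333
Terminal stock prices: S_u = 165, S_d = 120
Terminal payoffs (S − K): max(40, 0) = 40, max(-5, 0) = 0
Node 0 (S = 150): V_0 = 1/1.05·[0.8333·40.0000 + 0.1667·0.0000] = 31.7460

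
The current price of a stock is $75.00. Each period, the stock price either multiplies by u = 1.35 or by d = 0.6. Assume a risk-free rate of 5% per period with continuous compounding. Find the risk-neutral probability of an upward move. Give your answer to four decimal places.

p = 0.6017

Risk-neutral probability p = (e^0.05 − 0.6)/(1.35 − 0.6) = 0.4513/0.7500 = 0.6017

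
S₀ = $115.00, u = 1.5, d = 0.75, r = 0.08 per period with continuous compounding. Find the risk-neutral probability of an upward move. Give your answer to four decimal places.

p = 0.4444

Risk-neutral probability p = (e^0.08 − 0.75)/(1.5 − 0.75) = 0.3333/0.7500 = 0.4444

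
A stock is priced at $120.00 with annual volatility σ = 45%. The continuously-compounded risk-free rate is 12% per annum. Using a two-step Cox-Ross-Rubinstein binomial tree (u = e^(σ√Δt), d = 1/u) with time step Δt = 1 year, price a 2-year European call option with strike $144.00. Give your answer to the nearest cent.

CRR parameters: u = e^(σ√Δt) = e^(0.45·√1) = 1.5683, d = 1/u = 0.6376
Per-period rate: rΔt = 0.12·1 = 0.12, so R = e^0.12 = 1.1275
Risk-neutral probability p = (e^0.12 − 0.6376)/(1.5683 − 0.6376) = 0.4899/0.9307 = 0.5264
Terminal stock prices: S_uu = 295.2, S_ud = 120, S_dd = 48.79
Terminal payoffs (S − K): max(151.2, 0) = 151.2, max(-24, 0) = 0, max(-95.21, 0) = 0
Node u (S = 188.2): V_u = e^(−0.12)·[0.5264·151.1524 + 0.4736·0.0000] = 70.5630
Node d (S = 76.52): V_d = e^(−0.12)·[0.5264·0.0000 + 0.4736·0.0000] = 0.0000
Node 0 (S = 120): V_0 = e^(−0.12)·[0.5264·70.5630 + 0.4736·0.0000] = 32.9412

$32.94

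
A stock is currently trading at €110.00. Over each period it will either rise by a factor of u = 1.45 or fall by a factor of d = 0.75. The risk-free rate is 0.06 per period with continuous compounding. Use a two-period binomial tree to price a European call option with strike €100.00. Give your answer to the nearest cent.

Risk-neutral probability p = (e^0.06 − 0.75)/(1.45 − 0.75) = 0.3118/0.7000 = 0.4455
Terminal stock prices: S_uu = 231.3, S_ud = 119.6, S_dd = 61.88
Terminal payoffs (S − K): max(131.3, 0) = 131.3, max(19.62, 0) = 19.62, max(-38.12, 0) = 0
Node u (S = 159.5): V_u = e^(−0.06)·[0.4455·131.2750 + 0.5545·19.6250] = 65.3235
Node d (S = 82.5): V_d = e^(−0.06)·[0.4455·19.6250 + 0.5545·0.0000] = 8.2334
Node 0 (S = 110): V_0 = e^(−0.06)·[0.4455·65.3235 + 0.5545·8.2334] = 31.7054

€31.71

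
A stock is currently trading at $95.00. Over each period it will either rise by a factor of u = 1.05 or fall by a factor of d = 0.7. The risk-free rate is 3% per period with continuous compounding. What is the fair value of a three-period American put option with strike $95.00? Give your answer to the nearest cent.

$3.78

Risk-neutral probability p = (e^0.03 − 0.7)/(1.05 − 0.7) = 0.3305/0.3500 = 0.9442
Terminal stock prices: S_uuu = 110, S_uud = 73.32, S_udd = 48.88, S_ddd = 32.58
Terminal payoffs (K − S): max(-14.97, 0) = 0, max(21.68, 0) = 21.68, max(46.12, 0) = 46.12, max(62.42, 0) = 62.42
Node uu (S = 104.7): continuation = e^(−0.03)·[0.9442·0.0000 + 0.0558·21.6838] = 1.1751; exercise value = 0.0000 ≤ continuation, so V_uu = 1.1751
Node ud (S = 69.82): continuation = e^(−0.03)·[0.9442·21.6838 + 0.0558·46.1225] = 22.3673; exercise value = 25.1750 > continuation, so V_ud = 25.1750 (exercise)
Node dd (S = 46.55): continuation = e^(−0.03)·[0.9442·46.1225 + 0.0558·62.4150] = 45.6423; exercise value = 48.4500 > continuation, so V_dd = 48.4500 (exercise)
Node u (S = 99.75): continuation = e^(−0.03)·[0.9442·1.1751 + 0.0558·25.1750] = 2.4410; exercise value = 0.0000 ≤ continuation, so V_u = 2.4410
Node d (S = 66.5): continuation = e^(−0.03)·[0.9442·25.1750 + 0.0558·48.4500] = 25.6923; exercise value = 28.5000 > continuation, so V_d = 28.5000 (exercise)
Node 0 (S = 95): continuation = e^(−0.03)·[0.9442·2.4410 + 0.0558·28.5000] = 3.7811; exercise value = 0.0000 ≤ continuation, so V_0 = 3.7811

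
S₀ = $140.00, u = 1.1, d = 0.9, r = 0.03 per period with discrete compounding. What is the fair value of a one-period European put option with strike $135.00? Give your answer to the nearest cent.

$3.06

Risk-neutral probability p = (1 + 0.03 − 0.9)/(1.1 − 0.9) = 0.1300/0.2000 = 0.6500
Terminal stock prices: S_u = 154, S_d = 126
Terminal payoffs (K − S): max(-19, 0) = 0, max(9, 0) = 9
Node 0 (S = 140): V_0 = 1/1.03·[0.6500·0.0000 + 0.3500·9.0000] = 3.0583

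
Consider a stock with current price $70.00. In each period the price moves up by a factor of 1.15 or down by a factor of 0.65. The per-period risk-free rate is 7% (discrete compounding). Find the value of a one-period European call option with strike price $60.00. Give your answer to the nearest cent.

$16.09

Risk-neutral probability p = (1 + 0.07 − 0.65)/(1.15 − 0.65) = 0.4200/0.5000 = 0.8400
Terminal stock prices: S_u = 80.5, S_d = 45.5
Terminal payoffs (S − K): max(20.5, 0) = 20.5, max(-14.5, 0) = 0
Node 0 (S = 70): V_0 = 1/1.07·[0.8400·20.5000 + 0.1600·0.0000] = 16.0935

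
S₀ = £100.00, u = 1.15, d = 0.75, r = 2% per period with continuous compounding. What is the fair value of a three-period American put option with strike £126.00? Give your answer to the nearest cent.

£28.33

Risk-neutral probability p = (e^0.02 − 0.75)/(1.15 − 0.75) = 0.2702/0.4000 = 0.6755
Terminal stock prices: S_uuu = 152.1, S_uud = 99.19, S_udd = 64.69, S_ddd = 42.19
Terminal payoffs (K − S): max(-26.09, 0) = 0, max(26.81, 0) = 26.81, max(61.31, 0) = 61.31, max(83.81, 0) = 83.81
Node uu (S = 132.2): continuation = e^(−0.02)·[0.6755·0.0000 + 0.3245·26.8125] = 8.5283; exercise value = 0.0000 ≤ continuation, so V_uu = 8.5283
Node ud (S = 86.25): continuation = e^(−0.02)·[0.6755·26.8125 + 0.3245·61.3125] = 37.2550; exercise value = 39.7500 > continuation, so V_ud = 39.7500 (exercise)
Node dd (S = 56.25): continuation = e^(−0.02)·[0.6755·61.3125 + 0.3245·83.8125] = 67.2550; exercise value = 69.7500 > continuation, so V_dd = 69.7500 (exercise)
Node u (S = 115): continuation = e^(−0.02)·[0.6755·8.5283 + 0.3245·39.7500] = 18.2901; exercise value = 11.0000 ≤ continuation, so V_u = 18.2901
Node d (S = 75): continuation = e^(−0.02)·[0.6755·39.7500 + 0.3245·69.7500] = 48.5050; exercise value = 51.0000 > continuation, so V_d = 51.0000 (exercise)
Node 0 (S = 100): continuation = e^(−0.02)·[0.6755·18.2901 + 0.3245·51.0000] = 28.3320; exercise value = 26.0000 ≤ continuation, so V_0 = 28.3320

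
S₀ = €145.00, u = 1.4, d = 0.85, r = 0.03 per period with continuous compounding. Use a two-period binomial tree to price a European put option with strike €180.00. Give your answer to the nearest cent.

Risk-neutral probability p = (e^0.03 − 0.85)/(1.4 − 0.85) = 0.1805/0.5500 = 0.3281
Terminal stock prices: S_uu = 284.2, S_ud = 172.5, S_dd = 104.8
Terminal payoffs (K − S): max(-104.2, 0) = 0, max(7.45, 0) = 7.45, max(75.24, 0) = 75.24
Node u (S = 203): V_u = e^(−0.03)·[0.3281·0.0000 + 0.6719·7.4500] = 4.8577
Node d (S = 123.2): V_d = e^(−0.03)·[0.3281·7.4500 + 0.6719·75.2375] = 51.4302
Node 0 (S = 145): V_0 = e^(−0.03)·[0.3281·4.8577 + 0.6719·51.4302] = 35.0814

€35.08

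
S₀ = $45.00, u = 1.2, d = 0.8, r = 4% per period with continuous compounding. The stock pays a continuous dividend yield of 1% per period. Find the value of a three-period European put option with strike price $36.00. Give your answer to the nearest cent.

$1.27

Per-period risk-free factor R = e^0.04 = 1.0408; dividend-adjusted growth = e^(0.04−0.01) = 1.0305.
Risk-neutral probability p = (1.0305 − 0.8)/(1.2 − 0.8) = 0.2305/0.4000 = 0.5761
Terminal stock prices: S_uuu = 77.76, S_uud = 51.84, S_udd = 34.56, S_ddd = 23.04
Terminal payoffs (K − S): max(-41.76, 0) = 0, max(-15.84, 0) = 0, max(1.44, 0) = 1.44, max(12.96, 0) = 12.96
Node uu (S = 64.8): V_uu = e^(−0.04)·[0.5761·0.0000 + 0.4239·0.0000] = 0.0000
Node ud (S = 43.2): V_ud = e^(−0.04)·[0.5761·0.0000 + 0.4239·1.4400] = 0.5864
Node dd (S = 28.8): V_dd = e^(−0.04)·[0.5761·1.4400 + 0.4239·12.9600] = 6.0750
Node u (S = 54): V_u = e^(−0.04)·[0.5761·0.0000 + 0.4239·0.5864] = 0.2388
Node d (S = 36): V_d = e^(−0.04)·[0.5761·0.5864 + 0.4239·6.0750] = 2.7986
Node 0 (S = 45): V_0 = e^(−0.04)·[0.5761·0.2388 + 0.4239·2.7986] = 1.2719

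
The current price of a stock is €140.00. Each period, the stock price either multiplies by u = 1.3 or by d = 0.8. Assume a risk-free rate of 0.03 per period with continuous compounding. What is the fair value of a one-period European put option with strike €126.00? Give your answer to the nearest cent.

€7.32

Risk-neutral probability p = (e^0.03 − 0.8)/(1.3 − 0.8) = 0.2305/0.5000 = 0.4609
Terminal stock prices: S_u = 182, S_d = 112
Terminal payoffs (K − S): max(-56, 0) = 0, max(14, 0) = 14
Node 0 (S = 140): V_0 = e^(−0.03)·[0.4609·0.0000 + 0.5391·14.0000] = 7.3242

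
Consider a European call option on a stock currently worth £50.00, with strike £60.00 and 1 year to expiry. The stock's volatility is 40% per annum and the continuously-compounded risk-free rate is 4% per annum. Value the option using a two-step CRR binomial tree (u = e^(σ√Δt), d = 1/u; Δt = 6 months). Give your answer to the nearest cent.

£5.82

CRR parameters: u = e^(σ√Δt) = e^(0.4·√0.5) = 1.3269, d = 1/u = 0.7536
Per-period rate: rΔt = 0.04·0.5 = 0.02, so R = e^0.02 = 1.0202
Risk-neutral probability p = (e^0.02 − 0.7536)/(1.3269 − 0.7536) = 0.2666/0.5733 = 0.4650
Terminal stock prices: S_uu = 88.03, S_ud = 50, S_dd = 28.4
Terminal payoffs (S − K): max(28.03, 0) = 28.03, max(-10, 0) = 0, max(-31.6, 0) = 0
Node u (S = 66.34): V_u = e^(−0.02)·[0.4650·28.0327 + 0.5350·0.0000] = 12.7770
Node d (S = 37.68): V_d = e^(−0.02)·[0.4650·0.0000 + 0.5350·0.0000] = 0.0000
Node 0 (S = 50): V_0 = e^(−0.02)·[0.4650·12.7770 + 0.5350·0.0000] = 5.8236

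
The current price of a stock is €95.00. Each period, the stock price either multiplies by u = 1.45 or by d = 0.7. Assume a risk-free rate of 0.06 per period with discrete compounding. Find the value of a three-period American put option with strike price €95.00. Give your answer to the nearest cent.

Risk-neutral probability p = (1 + 0.06 − 0.7)/(1.45 − 0.7) = 0.3600/0.7500 = 0.4800
Terminal stock prices: S_uuu = 289.6, S_uud = 139.8, S_udd = 67.5, S_ddd = 32.58
Terminal payoffs (K − S): max(-194.6, 0) = 0, max(-44.82, 0) = 0, max(27.5, 0) = 27.5, max(62.42, 0) = 62.42
Node uu (S = 199.7): continuation = 1/1.06·[0.4800·0.0000 + 0.5200·0.0000] = 0.0000; exercise value = 0.0000 ≤ continuation, so V_uu = 0.0000
Node ud (S = 96.42): continuation = 1/1.06·[0.4800·0.0000 + 0.5200·27.5025] = 13.4918; exercise value = 0.0000 ≤ continuation, so V_ud = 13.4918
Node dd (S = 46.55): continuation = 1/1.06·[0.4800·27.5025 + 0.5200·62.4150] = 43.0726; exercise value = 48.4500 > continuation, so V_dd = 48.4500 (exercise)
Node u (S = 137.8): continuation = 1/1.06·[0.4800·0.0000 + 0.5200·13.4918] = 6.6186; exercise value = 0.0000 ≤ continuation, so V_u = 6.6186
Node d (S = 66.5): continuation = 1/1.06·[0.4800·13.4918 + 0.5200·48.4500] = 29.8774; exercise value = 28.5000 ≤ continuation, so V_d = 29.8774
Node 0 (S = 95): continuation = 1/1.06·[0.4800·6.6186 + 0.5200·29.8774] = 17.6540; exercise value = 0.0000 ≤ continuation, so V_0 = 17.6540

€17.65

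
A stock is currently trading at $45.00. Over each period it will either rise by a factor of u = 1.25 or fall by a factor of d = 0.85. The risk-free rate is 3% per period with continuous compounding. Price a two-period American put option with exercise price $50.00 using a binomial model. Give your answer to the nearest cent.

$6.77

Risk-neutral probability p = (e^0.03 − 0.85)/(1.25 − 0.85) = 0.1805/0.4000 = 0.4511
Terminal stock prices: S_uu = 70.31, S_ud = 47.81, S_dd = 32.51
Terminal payoffs (K − S): max(-20.31, 0) = 0, max(2.188, 0) = 2.188, max(17.49, 0) = 17.49
Node u (S = 56.25): continuation = e^(−0.03)·[0.4511·0.0000 + 0.5489·2.1875] = 1.1652; exercise value = 0.0000 ≤ continuation, so V_u = 1.1652
Node d (S = 38.25): continuation = e^(−0.03)·[0.4511·2.1875 + 0.5489·17.4875] = 10.2723; exercise value = 11.7500 > continuation, so V_d = 11.7500 (exercise)
Node 0 (S = 45): continuation = e^(−0.03)·[0.4511·1.1652 + 0.5489·11.7500] = 6.7687; exercise value = 5.0000 ≤ continuation, so V_0 = 6.7687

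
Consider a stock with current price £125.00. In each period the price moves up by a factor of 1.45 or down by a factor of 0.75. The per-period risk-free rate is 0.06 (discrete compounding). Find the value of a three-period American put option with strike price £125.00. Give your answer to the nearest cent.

£20.43

Risk-neutral probability p = (1 + 0.06 − 0.75)/(1.45 − 0.75) = 0.3100/0.7000 = 0.4429
Terminal stock prices: S_uuu = 381.1, S_uud = 197.1, S_udd = 102, S_ddd = 52.73
Terminal payoffs (K − S): max(-256.1, 0) = 0, max(-72.11, 0) = 0, max(23.05, 0) = 23.05, max(72.27, 0) = 72.27
Node uu (S = 262.8): continuation = 1/1.06·[0.4429·0.0000 + 0.5571·0.0000] = 0.0000; exercise value = 0.0000 ≤ continuation, so V_uu = 0.0000
Node ud (S = 135.9): continuation = 1/1.06·[0.4429·0.0000 + 0.5571·23.0469] = 12.1136; exercise value = 0.0000 ≤ continuation, so V_ud = 12.1136
Node dd (S = 70.31): continuation = 1/1.06·[0.4429·23.0469 + 0.5571·72.2656] = 47.6120; exercise value = 54.6875 > continuation, so V_dd = 54.6875 (exercise)
Node u (S = 181.2): continuation = 1/1.06·[0.4429·0.0000 + 0.5571·12.1136] = 6.3670; exercise value = 0.0000 ≤ continuation, so V_u = 6.3670
Node d (S = 93.75): continuation = 1/1.06·[0.4429·12.1136 + 0.5571·54.6875] = 33.8050; exercise value = 31.2500 ≤ continuation, so V_d = 33.8050
Node 0 (S = 125): continuation = 1/1.06·[0.4429·6.3670 + 0.5571·33.8050] = 20.4282; exercise value = 0.0000 ≤ continuation, so V_0 = 20.4282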